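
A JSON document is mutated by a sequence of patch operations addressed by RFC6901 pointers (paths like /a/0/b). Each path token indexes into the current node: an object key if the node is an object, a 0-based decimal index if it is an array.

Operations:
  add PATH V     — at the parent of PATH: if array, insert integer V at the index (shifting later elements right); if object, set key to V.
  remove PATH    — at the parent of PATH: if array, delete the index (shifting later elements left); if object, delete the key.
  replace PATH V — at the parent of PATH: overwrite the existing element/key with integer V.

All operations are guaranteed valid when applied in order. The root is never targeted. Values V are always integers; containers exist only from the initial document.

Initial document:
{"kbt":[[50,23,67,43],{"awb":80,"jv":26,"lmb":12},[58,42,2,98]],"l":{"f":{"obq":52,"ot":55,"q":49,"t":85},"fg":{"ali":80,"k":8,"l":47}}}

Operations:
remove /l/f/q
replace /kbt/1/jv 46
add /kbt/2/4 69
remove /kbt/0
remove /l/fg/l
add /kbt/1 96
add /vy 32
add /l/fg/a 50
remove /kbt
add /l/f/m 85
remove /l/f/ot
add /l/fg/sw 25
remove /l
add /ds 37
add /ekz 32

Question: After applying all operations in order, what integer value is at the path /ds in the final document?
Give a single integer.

Answer: 37

Derivation:
After op 1 (remove /l/f/q): {"kbt":[[50,23,67,43],{"awb":80,"jv":26,"lmb":12},[58,42,2,98]],"l":{"f":{"obq":52,"ot":55,"t":85},"fg":{"ali":80,"k":8,"l":47}}}
After op 2 (replace /kbt/1/jv 46): {"kbt":[[50,23,67,43],{"awb":80,"jv":46,"lmb":12},[58,42,2,98]],"l":{"f":{"obq":52,"ot":55,"t":85},"fg":{"ali":80,"k":8,"l":47}}}
After op 3 (add /kbt/2/4 69): {"kbt":[[50,23,67,43],{"awb":80,"jv":46,"lmb":12},[58,42,2,98,69]],"l":{"f":{"obq":52,"ot":55,"t":85},"fg":{"ali":80,"k":8,"l":47}}}
After op 4 (remove /kbt/0): {"kbt":[{"awb":80,"jv":46,"lmb":12},[58,42,2,98,69]],"l":{"f":{"obq":52,"ot":55,"t":85},"fg":{"ali":80,"k":8,"l":47}}}
After op 5 (remove /l/fg/l): {"kbt":[{"awb":80,"jv":46,"lmb":12},[58,42,2,98,69]],"l":{"f":{"obq":52,"ot":55,"t":85},"fg":{"ali":80,"k":8}}}
After op 6 (add /kbt/1 96): {"kbt":[{"awb":80,"jv":46,"lmb":12},96,[58,42,2,98,69]],"l":{"f":{"obq":52,"ot":55,"t":85},"fg":{"ali":80,"k":8}}}
After op 7 (add /vy 32): {"kbt":[{"awb":80,"jv":46,"lmb":12},96,[58,42,2,98,69]],"l":{"f":{"obq":52,"ot":55,"t":85},"fg":{"ali":80,"k":8}},"vy":32}
After op 8 (add /l/fg/a 50): {"kbt":[{"awb":80,"jv":46,"lmb":12},96,[58,42,2,98,69]],"l":{"f":{"obq":52,"ot":55,"t":85},"fg":{"a":50,"ali":80,"k":8}},"vy":32}
After op 9 (remove /kbt): {"l":{"f":{"obq":52,"ot":55,"t":85},"fg":{"a":50,"ali":80,"k":8}},"vy":32}
After op 10 (add /l/f/m 85): {"l":{"f":{"m":85,"obq":52,"ot":55,"t":85},"fg":{"a":50,"ali":80,"k":8}},"vy":32}
After op 11 (remove /l/f/ot): {"l":{"f":{"m":85,"obq":52,"t":85},"fg":{"a":50,"ali":80,"k":8}},"vy":32}
After op 12 (add /l/fg/sw 25): {"l":{"f":{"m":85,"obq":52,"t":85},"fg":{"a":50,"ali":80,"k":8,"sw":25}},"vy":32}
After op 13 (remove /l): {"vy":32}
After op 14 (add /ds 37): {"ds":37,"vy":32}
After op 15 (add /ekz 32): {"ds":37,"ekz":32,"vy":32}
Value at /ds: 37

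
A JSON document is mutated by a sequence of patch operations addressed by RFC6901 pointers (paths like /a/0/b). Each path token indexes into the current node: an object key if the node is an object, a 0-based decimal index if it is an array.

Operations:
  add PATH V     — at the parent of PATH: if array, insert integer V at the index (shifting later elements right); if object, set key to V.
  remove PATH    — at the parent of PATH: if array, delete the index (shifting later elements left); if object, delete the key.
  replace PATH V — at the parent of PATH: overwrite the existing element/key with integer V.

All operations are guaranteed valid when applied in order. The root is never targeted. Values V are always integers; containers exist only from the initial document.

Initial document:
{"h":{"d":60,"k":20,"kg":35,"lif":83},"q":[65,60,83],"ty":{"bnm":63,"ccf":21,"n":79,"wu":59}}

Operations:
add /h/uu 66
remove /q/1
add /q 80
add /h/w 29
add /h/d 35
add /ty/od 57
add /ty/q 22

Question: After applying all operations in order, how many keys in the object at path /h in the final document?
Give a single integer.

Answer: 6

Derivation:
After op 1 (add /h/uu 66): {"h":{"d":60,"k":20,"kg":35,"lif":83,"uu":66},"q":[65,60,83],"ty":{"bnm":63,"ccf":21,"n":79,"wu":59}}
After op 2 (remove /q/1): {"h":{"d":60,"k":20,"kg":35,"lif":83,"uu":66},"q":[65,83],"ty":{"bnm":63,"ccf":21,"n":79,"wu":59}}
After op 3 (add /q 80): {"h":{"d":60,"k":20,"kg":35,"lif":83,"uu":66},"q":80,"ty":{"bnm":63,"ccf":21,"n":79,"wu":59}}
After op 4 (add /h/w 29): {"h":{"d":60,"k":20,"kg":35,"lif":83,"uu":66,"w":29},"q":80,"ty":{"bnm":63,"ccf":21,"n":79,"wu":59}}
After op 5 (add /h/d 35): {"h":{"d":35,"k":20,"kg":35,"lif":83,"uu":66,"w":29},"q":80,"ty":{"bnm":63,"ccf":21,"n":79,"wu":59}}
After op 6 (add /ty/od 57): {"h":{"d":35,"k":20,"kg":35,"lif":83,"uu":66,"w":29},"q":80,"ty":{"bnm":63,"ccf":21,"n":79,"od":57,"wu":59}}
After op 7 (add /ty/q 22): {"h":{"d":35,"k":20,"kg":35,"lif":83,"uu":66,"w":29},"q":80,"ty":{"bnm":63,"ccf":21,"n":79,"od":57,"q":22,"wu":59}}
Size at path /h: 6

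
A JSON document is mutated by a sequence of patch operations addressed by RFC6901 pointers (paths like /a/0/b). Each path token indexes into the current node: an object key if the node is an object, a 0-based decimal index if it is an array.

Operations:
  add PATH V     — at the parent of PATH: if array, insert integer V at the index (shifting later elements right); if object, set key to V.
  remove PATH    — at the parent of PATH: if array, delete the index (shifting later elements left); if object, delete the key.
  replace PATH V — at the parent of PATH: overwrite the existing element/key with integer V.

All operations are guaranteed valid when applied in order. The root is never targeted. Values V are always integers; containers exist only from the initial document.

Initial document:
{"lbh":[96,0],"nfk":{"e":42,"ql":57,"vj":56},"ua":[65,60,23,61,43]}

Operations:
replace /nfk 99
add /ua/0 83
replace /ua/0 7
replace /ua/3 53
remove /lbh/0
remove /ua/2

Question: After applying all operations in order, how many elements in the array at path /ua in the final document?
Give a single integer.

After op 1 (replace /nfk 99): {"lbh":[96,0],"nfk":99,"ua":[65,60,23,61,43]}
After op 2 (add /ua/0 83): {"lbh":[96,0],"nfk":99,"ua":[83,65,60,23,61,43]}
After op 3 (replace /ua/0 7): {"lbh":[96,0],"nfk":99,"ua":[7,65,60,23,61,43]}
After op 4 (replace /ua/3 53): {"lbh":[96,0],"nfk":99,"ua":[7,65,60,53,61,43]}
After op 5 (remove /lbh/0): {"lbh":[0],"nfk":99,"ua":[7,65,60,53,61,43]}
After op 6 (remove /ua/2): {"lbh":[0],"nfk":99,"ua":[7,65,53,61,43]}
Size at path /ua: 5

Answer: 5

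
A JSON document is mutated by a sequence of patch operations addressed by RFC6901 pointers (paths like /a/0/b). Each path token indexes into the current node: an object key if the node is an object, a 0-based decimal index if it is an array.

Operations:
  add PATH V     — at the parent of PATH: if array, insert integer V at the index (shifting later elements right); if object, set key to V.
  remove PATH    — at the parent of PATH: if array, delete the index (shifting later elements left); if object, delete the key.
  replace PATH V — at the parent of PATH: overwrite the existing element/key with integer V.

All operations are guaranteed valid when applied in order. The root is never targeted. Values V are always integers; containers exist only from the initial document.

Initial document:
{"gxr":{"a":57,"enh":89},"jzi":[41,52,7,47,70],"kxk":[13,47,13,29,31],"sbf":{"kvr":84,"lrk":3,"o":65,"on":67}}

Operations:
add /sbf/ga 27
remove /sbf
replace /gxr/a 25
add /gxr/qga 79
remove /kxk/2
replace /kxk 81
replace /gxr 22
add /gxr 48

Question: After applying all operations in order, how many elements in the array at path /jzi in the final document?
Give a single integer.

Answer: 5

Derivation:
After op 1 (add /sbf/ga 27): {"gxr":{"a":57,"enh":89},"jzi":[41,52,7,47,70],"kxk":[13,47,13,29,31],"sbf":{"ga":27,"kvr":84,"lrk":3,"o":65,"on":67}}
After op 2 (remove /sbf): {"gxr":{"a":57,"enh":89},"jzi":[41,52,7,47,70],"kxk":[13,47,13,29,31]}
After op 3 (replace /gxr/a 25): {"gxr":{"a":25,"enh":89},"jzi":[41,52,7,47,70],"kxk":[13,47,13,29,31]}
After op 4 (add /gxr/qga 79): {"gxr":{"a":25,"enh":89,"qga":79},"jzi":[41,52,7,47,70],"kxk":[13,47,13,29,31]}
After op 5 (remove /kxk/2): {"gxr":{"a":25,"enh":89,"qga":79},"jzi":[41,52,7,47,70],"kxk":[13,47,29,31]}
After op 6 (replace /kxk 81): {"gxr":{"a":25,"enh":89,"qga":79},"jzi":[41,52,7,47,70],"kxk":81}
After op 7 (replace /gxr 22): {"gxr":22,"jzi":[41,52,7,47,70],"kxk":81}
After op 8 (add /gxr 48): {"gxr":48,"jzi":[41,52,7,47,70],"kxk":81}
Size at path /jzi: 5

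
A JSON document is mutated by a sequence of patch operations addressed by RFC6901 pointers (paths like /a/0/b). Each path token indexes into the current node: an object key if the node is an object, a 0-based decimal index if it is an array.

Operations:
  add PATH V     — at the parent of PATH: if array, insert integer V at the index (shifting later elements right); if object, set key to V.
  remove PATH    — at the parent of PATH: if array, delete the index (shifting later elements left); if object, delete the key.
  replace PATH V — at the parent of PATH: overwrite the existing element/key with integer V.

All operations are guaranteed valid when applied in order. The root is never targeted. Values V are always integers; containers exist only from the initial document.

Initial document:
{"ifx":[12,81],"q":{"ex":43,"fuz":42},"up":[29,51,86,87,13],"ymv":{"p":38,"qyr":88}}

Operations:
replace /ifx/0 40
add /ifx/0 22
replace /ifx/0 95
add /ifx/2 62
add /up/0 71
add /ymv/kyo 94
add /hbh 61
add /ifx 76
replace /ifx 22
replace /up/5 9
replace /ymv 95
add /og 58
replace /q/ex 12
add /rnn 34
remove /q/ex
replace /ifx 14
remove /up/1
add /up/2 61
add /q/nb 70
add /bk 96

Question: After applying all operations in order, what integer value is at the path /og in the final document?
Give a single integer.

Answer: 58

Derivation:
After op 1 (replace /ifx/0 40): {"ifx":[40,81],"q":{"ex":43,"fuz":42},"up":[29,51,86,87,13],"ymv":{"p":38,"qyr":88}}
After op 2 (add /ifx/0 22): {"ifx":[22,40,81],"q":{"ex":43,"fuz":42},"up":[29,51,86,87,13],"ymv":{"p":38,"qyr":88}}
After op 3 (replace /ifx/0 95): {"ifx":[95,40,81],"q":{"ex":43,"fuz":42},"up":[29,51,86,87,13],"ymv":{"p":38,"qyr":88}}
After op 4 (add /ifx/2 62): {"ifx":[95,40,62,81],"q":{"ex":43,"fuz":42},"up":[29,51,86,87,13],"ymv":{"p":38,"qyr":88}}
After op 5 (add /up/0 71): {"ifx":[95,40,62,81],"q":{"ex":43,"fuz":42},"up":[71,29,51,86,87,13],"ymv":{"p":38,"qyr":88}}
After op 6 (add /ymv/kyo 94): {"ifx":[95,40,62,81],"q":{"ex":43,"fuz":42},"up":[71,29,51,86,87,13],"ymv":{"kyo":94,"p":38,"qyr":88}}
After op 7 (add /hbh 61): {"hbh":61,"ifx":[95,40,62,81],"q":{"ex":43,"fuz":42},"up":[71,29,51,86,87,13],"ymv":{"kyo":94,"p":38,"qyr":88}}
After op 8 (add /ifx 76): {"hbh":61,"ifx":76,"q":{"ex":43,"fuz":42},"up":[71,29,51,86,87,13],"ymv":{"kyo":94,"p":38,"qyr":88}}
After op 9 (replace /ifx 22): {"hbh":61,"ifx":22,"q":{"ex":43,"fuz":42},"up":[71,29,51,86,87,13],"ymv":{"kyo":94,"p":38,"qyr":88}}
After op 10 (replace /up/5 9): {"hbh":61,"ifx":22,"q":{"ex":43,"fuz":42},"up":[71,29,51,86,87,9],"ymv":{"kyo":94,"p":38,"qyr":88}}
After op 11 (replace /ymv 95): {"hbh":61,"ifx":22,"q":{"ex":43,"fuz":42},"up":[71,29,51,86,87,9],"ymv":95}
After op 12 (add /og 58): {"hbh":61,"ifx":22,"og":58,"q":{"ex":43,"fuz":42},"up":[71,29,51,86,87,9],"ymv":95}
After op 13 (replace /q/ex 12): {"hbh":61,"ifx":22,"og":58,"q":{"ex":12,"fuz":42},"up":[71,29,51,86,87,9],"ymv":95}
After op 14 (add /rnn 34): {"hbh":61,"ifx":22,"og":58,"q":{"ex":12,"fuz":42},"rnn":34,"up":[71,29,51,86,87,9],"ymv":95}
After op 15 (remove /q/ex): {"hbh":61,"ifx":22,"og":58,"q":{"fuz":42},"rnn":34,"up":[71,29,51,86,87,9],"ymv":95}
After op 16 (replace /ifx 14): {"hbh":61,"ifx":14,"og":58,"q":{"fuz":42},"rnn":34,"up":[71,29,51,86,87,9],"ymv":95}
After op 17 (remove /up/1): {"hbh":61,"ifx":14,"og":58,"q":{"fuz":42},"rnn":34,"up":[71,51,86,87,9],"ymv":95}
After op 18 (add /up/2 61): {"hbh":61,"ifx":14,"og":58,"q":{"fuz":42},"rnn":34,"up":[71,51,61,86,87,9],"ymv":95}
After op 19 (add /q/nb 70): {"hbh":61,"ifx":14,"og":58,"q":{"fuz":42,"nb":70},"rnn":34,"up":[71,51,61,86,87,9],"ymv":95}
After op 20 (add /bk 96): {"bk":96,"hbh":61,"ifx":14,"og":58,"q":{"fuz":42,"nb":70},"rnn":34,"up":[71,51,61,86,87,9],"ymv":95}
Value at /og: 58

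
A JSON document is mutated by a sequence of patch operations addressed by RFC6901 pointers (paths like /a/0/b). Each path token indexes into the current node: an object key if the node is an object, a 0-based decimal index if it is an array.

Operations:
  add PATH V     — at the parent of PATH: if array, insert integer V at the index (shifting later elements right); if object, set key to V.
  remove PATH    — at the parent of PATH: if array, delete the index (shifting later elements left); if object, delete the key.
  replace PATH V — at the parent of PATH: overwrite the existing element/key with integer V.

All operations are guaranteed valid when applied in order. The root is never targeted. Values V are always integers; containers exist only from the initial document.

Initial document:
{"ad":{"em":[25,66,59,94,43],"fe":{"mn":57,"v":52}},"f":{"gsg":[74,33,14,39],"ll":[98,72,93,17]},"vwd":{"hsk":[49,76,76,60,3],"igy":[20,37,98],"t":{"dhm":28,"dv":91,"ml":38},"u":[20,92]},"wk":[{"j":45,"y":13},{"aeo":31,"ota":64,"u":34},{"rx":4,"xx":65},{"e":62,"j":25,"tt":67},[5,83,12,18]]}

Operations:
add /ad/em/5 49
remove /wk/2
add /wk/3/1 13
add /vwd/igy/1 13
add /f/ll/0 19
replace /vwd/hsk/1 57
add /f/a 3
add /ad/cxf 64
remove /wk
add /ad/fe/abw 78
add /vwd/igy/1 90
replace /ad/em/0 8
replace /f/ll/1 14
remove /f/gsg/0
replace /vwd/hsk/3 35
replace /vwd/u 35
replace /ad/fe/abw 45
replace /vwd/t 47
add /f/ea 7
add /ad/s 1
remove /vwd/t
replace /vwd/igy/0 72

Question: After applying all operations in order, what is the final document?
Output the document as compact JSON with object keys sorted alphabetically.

Answer: {"ad":{"cxf":64,"em":[8,66,59,94,43,49],"fe":{"abw":45,"mn":57,"v":52},"s":1},"f":{"a":3,"ea":7,"gsg":[33,14,39],"ll":[19,14,72,93,17]},"vwd":{"hsk":[49,57,76,35,3],"igy":[72,90,13,37,98],"u":35}}

Derivation:
After op 1 (add /ad/em/5 49): {"ad":{"em":[25,66,59,94,43,49],"fe":{"mn":57,"v":52}},"f":{"gsg":[74,33,14,39],"ll":[98,72,93,17]},"vwd":{"hsk":[49,76,76,60,3],"igy":[20,37,98],"t":{"dhm":28,"dv":91,"ml":38},"u":[20,92]},"wk":[{"j":45,"y":13},{"aeo":31,"ota":64,"u":34},{"rx":4,"xx":65},{"e":62,"j":25,"tt":67},[5,83,12,18]]}
After op 2 (remove /wk/2): {"ad":{"em":[25,66,59,94,43,49],"fe":{"mn":57,"v":52}},"f":{"gsg":[74,33,14,39],"ll":[98,72,93,17]},"vwd":{"hsk":[49,76,76,60,3],"igy":[20,37,98],"t":{"dhm":28,"dv":91,"ml":38},"u":[20,92]},"wk":[{"j":45,"y":13},{"aeo":31,"ota":64,"u":34},{"e":62,"j":25,"tt":67},[5,83,12,18]]}
After op 3 (add /wk/3/1 13): {"ad":{"em":[25,66,59,94,43,49],"fe":{"mn":57,"v":52}},"f":{"gsg":[74,33,14,39],"ll":[98,72,93,17]},"vwd":{"hsk":[49,76,76,60,3],"igy":[20,37,98],"t":{"dhm":28,"dv":91,"ml":38},"u":[20,92]},"wk":[{"j":45,"y":13},{"aeo":31,"ota":64,"u":34},{"e":62,"j":25,"tt":67},[5,13,83,12,18]]}
After op 4 (add /vwd/igy/1 13): {"ad":{"em":[25,66,59,94,43,49],"fe":{"mn":57,"v":52}},"f":{"gsg":[74,33,14,39],"ll":[98,72,93,17]},"vwd":{"hsk":[49,76,76,60,3],"igy":[20,13,37,98],"t":{"dhm":28,"dv":91,"ml":38},"u":[20,92]},"wk":[{"j":45,"y":13},{"aeo":31,"ota":64,"u":34},{"e":62,"j":25,"tt":67},[5,13,83,12,18]]}
After op 5 (add /f/ll/0 19): {"ad":{"em":[25,66,59,94,43,49],"fe":{"mn":57,"v":52}},"f":{"gsg":[74,33,14,39],"ll":[19,98,72,93,17]},"vwd":{"hsk":[49,76,76,60,3],"igy":[20,13,37,98],"t":{"dhm":28,"dv":91,"ml":38},"u":[20,92]},"wk":[{"j":45,"y":13},{"aeo":31,"ota":64,"u":34},{"e":62,"j":25,"tt":67},[5,13,83,12,18]]}
After op 6 (replace /vwd/hsk/1 57): {"ad":{"em":[25,66,59,94,43,49],"fe":{"mn":57,"v":52}},"f":{"gsg":[74,33,14,39],"ll":[19,98,72,93,17]},"vwd":{"hsk":[49,57,76,60,3],"igy":[20,13,37,98],"t":{"dhm":28,"dv":91,"ml":38},"u":[20,92]},"wk":[{"j":45,"y":13},{"aeo":31,"ota":64,"u":34},{"e":62,"j":25,"tt":67},[5,13,83,12,18]]}
After op 7 (add /f/a 3): {"ad":{"em":[25,66,59,94,43,49],"fe":{"mn":57,"v":52}},"f":{"a":3,"gsg":[74,33,14,39],"ll":[19,98,72,93,17]},"vwd":{"hsk":[49,57,76,60,3],"igy":[20,13,37,98],"t":{"dhm":28,"dv":91,"ml":38},"u":[20,92]},"wk":[{"j":45,"y":13},{"aeo":31,"ota":64,"u":34},{"e":62,"j":25,"tt":67},[5,13,83,12,18]]}
After op 8 (add /ad/cxf 64): {"ad":{"cxf":64,"em":[25,66,59,94,43,49],"fe":{"mn":57,"v":52}},"f":{"a":3,"gsg":[74,33,14,39],"ll":[19,98,72,93,17]},"vwd":{"hsk":[49,57,76,60,3],"igy":[20,13,37,98],"t":{"dhm":28,"dv":91,"ml":38},"u":[20,92]},"wk":[{"j":45,"y":13},{"aeo":31,"ota":64,"u":34},{"e":62,"j":25,"tt":67},[5,13,83,12,18]]}
After op 9 (remove /wk): {"ad":{"cxf":64,"em":[25,66,59,94,43,49],"fe":{"mn":57,"v":52}},"f":{"a":3,"gsg":[74,33,14,39],"ll":[19,98,72,93,17]},"vwd":{"hsk":[49,57,76,60,3],"igy":[20,13,37,98],"t":{"dhm":28,"dv":91,"ml":38},"u":[20,92]}}
After op 10 (add /ad/fe/abw 78): {"ad":{"cxf":64,"em":[25,66,59,94,43,49],"fe":{"abw":78,"mn":57,"v":52}},"f":{"a":3,"gsg":[74,33,14,39],"ll":[19,98,72,93,17]},"vwd":{"hsk":[49,57,76,60,3],"igy":[20,13,37,98],"t":{"dhm":28,"dv":91,"ml":38},"u":[20,92]}}
After op 11 (add /vwd/igy/1 90): {"ad":{"cxf":64,"em":[25,66,59,94,43,49],"fe":{"abw":78,"mn":57,"v":52}},"f":{"a":3,"gsg":[74,33,14,39],"ll":[19,98,72,93,17]},"vwd":{"hsk":[49,57,76,60,3],"igy":[20,90,13,37,98],"t":{"dhm":28,"dv":91,"ml":38},"u":[20,92]}}
After op 12 (replace /ad/em/0 8): {"ad":{"cxf":64,"em":[8,66,59,94,43,49],"fe":{"abw":78,"mn":57,"v":52}},"f":{"a":3,"gsg":[74,33,14,39],"ll":[19,98,72,93,17]},"vwd":{"hsk":[49,57,76,60,3],"igy":[20,90,13,37,98],"t":{"dhm":28,"dv":91,"ml":38},"u":[20,92]}}
After op 13 (replace /f/ll/1 14): {"ad":{"cxf":64,"em":[8,66,59,94,43,49],"fe":{"abw":78,"mn":57,"v":52}},"f":{"a":3,"gsg":[74,33,14,39],"ll":[19,14,72,93,17]},"vwd":{"hsk":[49,57,76,60,3],"igy":[20,90,13,37,98],"t":{"dhm":28,"dv":91,"ml":38},"u":[20,92]}}
After op 14 (remove /f/gsg/0): {"ad":{"cxf":64,"em":[8,66,59,94,43,49],"fe":{"abw":78,"mn":57,"v":52}},"f":{"a":3,"gsg":[33,14,39],"ll":[19,14,72,93,17]},"vwd":{"hsk":[49,57,76,60,3],"igy":[20,90,13,37,98],"t":{"dhm":28,"dv":91,"ml":38},"u":[20,92]}}
After op 15 (replace /vwd/hsk/3 35): {"ad":{"cxf":64,"em":[8,66,59,94,43,49],"fe":{"abw":78,"mn":57,"v":52}},"f":{"a":3,"gsg":[33,14,39],"ll":[19,14,72,93,17]},"vwd":{"hsk":[49,57,76,35,3],"igy":[20,90,13,37,98],"t":{"dhm":28,"dv":91,"ml":38},"u":[20,92]}}
After op 16 (replace /vwd/u 35): {"ad":{"cxf":64,"em":[8,66,59,94,43,49],"fe":{"abw":78,"mn":57,"v":52}},"f":{"a":3,"gsg":[33,14,39],"ll":[19,14,72,93,17]},"vwd":{"hsk":[49,57,76,35,3],"igy":[20,90,13,37,98],"t":{"dhm":28,"dv":91,"ml":38},"u":35}}
After op 17 (replace /ad/fe/abw 45): {"ad":{"cxf":64,"em":[8,66,59,94,43,49],"fe":{"abw":45,"mn":57,"v":52}},"f":{"a":3,"gsg":[33,14,39],"ll":[19,14,72,93,17]},"vwd":{"hsk":[49,57,76,35,3],"igy":[20,90,13,37,98],"t":{"dhm":28,"dv":91,"ml":38},"u":35}}
After op 18 (replace /vwd/t 47): {"ad":{"cxf":64,"em":[8,66,59,94,43,49],"fe":{"abw":45,"mn":57,"v":52}},"f":{"a":3,"gsg":[33,14,39],"ll":[19,14,72,93,17]},"vwd":{"hsk":[49,57,76,35,3],"igy":[20,90,13,37,98],"t":47,"u":35}}
After op 19 (add /f/ea 7): {"ad":{"cxf":64,"em":[8,66,59,94,43,49],"fe":{"abw":45,"mn":57,"v":52}},"f":{"a":3,"ea":7,"gsg":[33,14,39],"ll":[19,14,72,93,17]},"vwd":{"hsk":[49,57,76,35,3],"igy":[20,90,13,37,98],"t":47,"u":35}}
After op 20 (add /ad/s 1): {"ad":{"cxf":64,"em":[8,66,59,94,43,49],"fe":{"abw":45,"mn":57,"v":52},"s":1},"f":{"a":3,"ea":7,"gsg":[33,14,39],"ll":[19,14,72,93,17]},"vwd":{"hsk":[49,57,76,35,3],"igy":[20,90,13,37,98],"t":47,"u":35}}
After op 21 (remove /vwd/t): {"ad":{"cxf":64,"em":[8,66,59,94,43,49],"fe":{"abw":45,"mn":57,"v":52},"s":1},"f":{"a":3,"ea":7,"gsg":[33,14,39],"ll":[19,14,72,93,17]},"vwd":{"hsk":[49,57,76,35,3],"igy":[20,90,13,37,98],"u":35}}
After op 22 (replace /vwd/igy/0 72): {"ad":{"cxf":64,"em":[8,66,59,94,43,49],"fe":{"abw":45,"mn":57,"v":52},"s":1},"f":{"a":3,"ea":7,"gsg":[33,14,39],"ll":[19,14,72,93,17]},"vwd":{"hsk":[49,57,76,35,3],"igy":[72,90,13,37,98],"u":35}}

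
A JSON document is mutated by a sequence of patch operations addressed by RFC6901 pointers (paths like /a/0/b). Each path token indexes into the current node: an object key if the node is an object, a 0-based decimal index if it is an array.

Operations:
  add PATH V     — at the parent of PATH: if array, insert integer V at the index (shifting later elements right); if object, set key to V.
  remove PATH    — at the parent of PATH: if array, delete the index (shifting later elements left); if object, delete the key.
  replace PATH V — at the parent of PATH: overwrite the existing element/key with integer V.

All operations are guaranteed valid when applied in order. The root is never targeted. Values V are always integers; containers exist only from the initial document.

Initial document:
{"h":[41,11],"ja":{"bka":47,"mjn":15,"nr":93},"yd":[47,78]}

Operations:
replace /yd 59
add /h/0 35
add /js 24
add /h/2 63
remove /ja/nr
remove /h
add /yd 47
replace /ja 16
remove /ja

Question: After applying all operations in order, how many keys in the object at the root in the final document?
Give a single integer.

After op 1 (replace /yd 59): {"h":[41,11],"ja":{"bka":47,"mjn":15,"nr":93},"yd":59}
After op 2 (add /h/0 35): {"h":[35,41,11],"ja":{"bka":47,"mjn":15,"nr":93},"yd":59}
After op 3 (add /js 24): {"h":[35,41,11],"ja":{"bka":47,"mjn":15,"nr":93},"js":24,"yd":59}
After op 4 (add /h/2 63): {"h":[35,41,63,11],"ja":{"bka":47,"mjn":15,"nr":93},"js":24,"yd":59}
After op 5 (remove /ja/nr): {"h":[35,41,63,11],"ja":{"bka":47,"mjn":15},"js":24,"yd":59}
After op 6 (remove /h): {"ja":{"bka":47,"mjn":15},"js":24,"yd":59}
After op 7 (add /yd 47): {"ja":{"bka":47,"mjn":15},"js":24,"yd":47}
After op 8 (replace /ja 16): {"ja":16,"js":24,"yd":47}
After op 9 (remove /ja): {"js":24,"yd":47}
Size at the root: 2

Answer: 2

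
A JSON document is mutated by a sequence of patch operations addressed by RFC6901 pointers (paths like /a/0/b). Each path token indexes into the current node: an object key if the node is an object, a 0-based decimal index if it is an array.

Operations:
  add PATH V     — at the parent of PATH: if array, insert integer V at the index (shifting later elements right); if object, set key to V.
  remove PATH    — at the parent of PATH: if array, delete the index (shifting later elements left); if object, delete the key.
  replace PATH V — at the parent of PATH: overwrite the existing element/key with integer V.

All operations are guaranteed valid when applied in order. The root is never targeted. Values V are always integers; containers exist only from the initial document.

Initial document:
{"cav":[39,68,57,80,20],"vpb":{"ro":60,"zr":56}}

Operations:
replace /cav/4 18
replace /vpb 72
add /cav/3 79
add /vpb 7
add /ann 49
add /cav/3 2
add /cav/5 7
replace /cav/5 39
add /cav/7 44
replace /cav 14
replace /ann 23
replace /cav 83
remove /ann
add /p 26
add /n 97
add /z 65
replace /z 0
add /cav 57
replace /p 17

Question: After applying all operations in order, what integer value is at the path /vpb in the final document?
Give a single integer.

After op 1 (replace /cav/4 18): {"cav":[39,68,57,80,18],"vpb":{"ro":60,"zr":56}}
After op 2 (replace /vpb 72): {"cav":[39,68,57,80,18],"vpb":72}
After op 3 (add /cav/3 79): {"cav":[39,68,57,79,80,18],"vpb":72}
After op 4 (add /vpb 7): {"cav":[39,68,57,79,80,18],"vpb":7}
After op 5 (add /ann 49): {"ann":49,"cav":[39,68,57,79,80,18],"vpb":7}
After op 6 (add /cav/3 2): {"ann":49,"cav":[39,68,57,2,79,80,18],"vpb":7}
After op 7 (add /cav/5 7): {"ann":49,"cav":[39,68,57,2,79,7,80,18],"vpb":7}
After op 8 (replace /cav/5 39): {"ann":49,"cav":[39,68,57,2,79,39,80,18],"vpb":7}
After op 9 (add /cav/7 44): {"ann":49,"cav":[39,68,57,2,79,39,80,44,18],"vpb":7}
After op 10 (replace /cav 14): {"ann":49,"cav":14,"vpb":7}
After op 11 (replace /ann 23): {"ann":23,"cav":14,"vpb":7}
After op 12 (replace /cav 83): {"ann":23,"cav":83,"vpb":7}
After op 13 (remove /ann): {"cav":83,"vpb":7}
After op 14 (add /p 26): {"cav":83,"p":26,"vpb":7}
After op 15 (add /n 97): {"cav":83,"n":97,"p":26,"vpb":7}
After op 16 (add /z 65): {"cav":83,"n":97,"p":26,"vpb":7,"z":65}
After op 17 (replace /z 0): {"cav":83,"n":97,"p":26,"vpb":7,"z":0}
After op 18 (add /cav 57): {"cav":57,"n":97,"p":26,"vpb":7,"z":0}
After op 19 (replace /p 17): {"cav":57,"n":97,"p":17,"vpb":7,"z":0}
Value at /vpb: 7

Answer: 7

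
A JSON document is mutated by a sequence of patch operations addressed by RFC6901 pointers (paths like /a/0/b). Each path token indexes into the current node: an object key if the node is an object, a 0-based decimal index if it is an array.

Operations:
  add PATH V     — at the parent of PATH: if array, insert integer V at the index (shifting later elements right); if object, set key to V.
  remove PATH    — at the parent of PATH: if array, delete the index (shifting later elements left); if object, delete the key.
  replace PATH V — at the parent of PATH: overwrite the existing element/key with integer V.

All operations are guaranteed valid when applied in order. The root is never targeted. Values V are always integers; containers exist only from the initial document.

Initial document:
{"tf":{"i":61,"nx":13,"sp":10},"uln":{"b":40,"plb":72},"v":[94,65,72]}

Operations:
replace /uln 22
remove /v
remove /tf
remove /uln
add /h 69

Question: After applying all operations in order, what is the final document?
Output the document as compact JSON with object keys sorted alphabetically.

Answer: {"h":69}

Derivation:
After op 1 (replace /uln 22): {"tf":{"i":61,"nx":13,"sp":10},"uln":22,"v":[94,65,72]}
After op 2 (remove /v): {"tf":{"i":61,"nx":13,"sp":10},"uln":22}
After op 3 (remove /tf): {"uln":22}
After op 4 (remove /uln): {}
After op 5 (add /h 69): {"h":69}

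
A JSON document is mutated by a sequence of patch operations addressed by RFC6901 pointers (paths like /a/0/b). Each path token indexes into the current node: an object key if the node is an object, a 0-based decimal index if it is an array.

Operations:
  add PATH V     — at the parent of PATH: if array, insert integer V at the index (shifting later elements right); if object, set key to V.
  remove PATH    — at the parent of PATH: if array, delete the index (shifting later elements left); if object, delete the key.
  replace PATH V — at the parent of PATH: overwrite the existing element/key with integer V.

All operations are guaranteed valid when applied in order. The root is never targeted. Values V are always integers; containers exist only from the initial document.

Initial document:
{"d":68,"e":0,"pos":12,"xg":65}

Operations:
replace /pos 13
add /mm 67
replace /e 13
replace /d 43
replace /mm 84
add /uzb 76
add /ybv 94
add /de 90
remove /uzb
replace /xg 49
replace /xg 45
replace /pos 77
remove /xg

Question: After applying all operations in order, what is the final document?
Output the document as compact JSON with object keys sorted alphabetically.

Answer: {"d":43,"de":90,"e":13,"mm":84,"pos":77,"ybv":94}

Derivation:
After op 1 (replace /pos 13): {"d":68,"e":0,"pos":13,"xg":65}
After op 2 (add /mm 67): {"d":68,"e":0,"mm":67,"pos":13,"xg":65}
After op 3 (replace /e 13): {"d":68,"e":13,"mm":67,"pos":13,"xg":65}
After op 4 (replace /d 43): {"d":43,"e":13,"mm":67,"pos":13,"xg":65}
After op 5 (replace /mm 84): {"d":43,"e":13,"mm":84,"pos":13,"xg":65}
After op 6 (add /uzb 76): {"d":43,"e":13,"mm":84,"pos":13,"uzb":76,"xg":65}
After op 7 (add /ybv 94): {"d":43,"e":13,"mm":84,"pos":13,"uzb":76,"xg":65,"ybv":94}
After op 8 (add /de 90): {"d":43,"de":90,"e":13,"mm":84,"pos":13,"uzb":76,"xg":65,"ybv":94}
After op 9 (remove /uzb): {"d":43,"de":90,"e":13,"mm":84,"pos":13,"xg":65,"ybv":94}
After op 10 (replace /xg 49): {"d":43,"de":90,"e":13,"mm":84,"pos":13,"xg":49,"ybv":94}
After op 11 (replace /xg 45): {"d":43,"de":90,"e":13,"mm":84,"pos":13,"xg":45,"ybv":94}
After op 12 (replace /pos 77): {"d":43,"de":90,"e":13,"mm":84,"pos":77,"xg":45,"ybv":94}
After op 13 (remove /xg): {"d":43,"de":90,"e":13,"mm":84,"pos":77,"ybv":94}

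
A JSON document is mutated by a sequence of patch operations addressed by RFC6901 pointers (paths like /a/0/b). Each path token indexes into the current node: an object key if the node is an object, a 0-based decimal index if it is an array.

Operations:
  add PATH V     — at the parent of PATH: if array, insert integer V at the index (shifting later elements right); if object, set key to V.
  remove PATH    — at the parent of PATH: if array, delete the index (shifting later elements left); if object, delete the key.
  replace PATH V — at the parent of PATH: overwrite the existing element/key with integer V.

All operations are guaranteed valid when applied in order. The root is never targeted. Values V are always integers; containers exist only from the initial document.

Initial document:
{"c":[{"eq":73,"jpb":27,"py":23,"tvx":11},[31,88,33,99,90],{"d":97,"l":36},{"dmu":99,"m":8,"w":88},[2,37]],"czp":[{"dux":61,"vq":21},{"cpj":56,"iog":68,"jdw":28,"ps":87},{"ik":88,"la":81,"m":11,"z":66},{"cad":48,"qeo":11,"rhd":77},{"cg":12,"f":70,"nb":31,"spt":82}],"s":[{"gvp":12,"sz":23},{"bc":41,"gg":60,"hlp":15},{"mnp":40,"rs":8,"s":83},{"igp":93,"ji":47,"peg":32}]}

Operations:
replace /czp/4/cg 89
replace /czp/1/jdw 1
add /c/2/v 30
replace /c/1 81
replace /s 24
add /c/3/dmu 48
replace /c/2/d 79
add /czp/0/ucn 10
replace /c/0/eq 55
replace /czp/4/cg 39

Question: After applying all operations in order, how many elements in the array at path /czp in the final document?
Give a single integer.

After op 1 (replace /czp/4/cg 89): {"c":[{"eq":73,"jpb":27,"py":23,"tvx":11},[31,88,33,99,90],{"d":97,"l":36},{"dmu":99,"m":8,"w":88},[2,37]],"czp":[{"dux":61,"vq":21},{"cpj":56,"iog":68,"jdw":28,"ps":87},{"ik":88,"la":81,"m":11,"z":66},{"cad":48,"qeo":11,"rhd":77},{"cg":89,"f":70,"nb":31,"spt":82}],"s":[{"gvp":12,"sz":23},{"bc":41,"gg":60,"hlp":15},{"mnp":40,"rs":8,"s":83},{"igp":93,"ji":47,"peg":32}]}
After op 2 (replace /czp/1/jdw 1): {"c":[{"eq":73,"jpb":27,"py":23,"tvx":11},[31,88,33,99,90],{"d":97,"l":36},{"dmu":99,"m":8,"w":88},[2,37]],"czp":[{"dux":61,"vq":21},{"cpj":56,"iog":68,"jdw":1,"ps":87},{"ik":88,"la":81,"m":11,"z":66},{"cad":48,"qeo":11,"rhd":77},{"cg":89,"f":70,"nb":31,"spt":82}],"s":[{"gvp":12,"sz":23},{"bc":41,"gg":60,"hlp":15},{"mnp":40,"rs":8,"s":83},{"igp":93,"ji":47,"peg":32}]}
After op 3 (add /c/2/v 30): {"c":[{"eq":73,"jpb":27,"py":23,"tvx":11},[31,88,33,99,90],{"d":97,"l":36,"v":30},{"dmu":99,"m":8,"w":88},[2,37]],"czp":[{"dux":61,"vq":21},{"cpj":56,"iog":68,"jdw":1,"ps":87},{"ik":88,"la":81,"m":11,"z":66},{"cad":48,"qeo":11,"rhd":77},{"cg":89,"f":70,"nb":31,"spt":82}],"s":[{"gvp":12,"sz":23},{"bc":41,"gg":60,"hlp":15},{"mnp":40,"rs":8,"s":83},{"igp":93,"ji":47,"peg":32}]}
After op 4 (replace /c/1 81): {"c":[{"eq":73,"jpb":27,"py":23,"tvx":11},81,{"d":97,"l":36,"v":30},{"dmu":99,"m":8,"w":88},[2,37]],"czp":[{"dux":61,"vq":21},{"cpj":56,"iog":68,"jdw":1,"ps":87},{"ik":88,"la":81,"m":11,"z":66},{"cad":48,"qeo":11,"rhd":77},{"cg":89,"f":70,"nb":31,"spt":82}],"s":[{"gvp":12,"sz":23},{"bc":41,"gg":60,"hlp":15},{"mnp":40,"rs":8,"s":83},{"igp":93,"ji":47,"peg":32}]}
After op 5 (replace /s 24): {"c":[{"eq":73,"jpb":27,"py":23,"tvx":11},81,{"d":97,"l":36,"v":30},{"dmu":99,"m":8,"w":88},[2,37]],"czp":[{"dux":61,"vq":21},{"cpj":56,"iog":68,"jdw":1,"ps":87},{"ik":88,"la":81,"m":11,"z":66},{"cad":48,"qeo":11,"rhd":77},{"cg":89,"f":70,"nb":31,"spt":82}],"s":24}
After op 6 (add /c/3/dmu 48): {"c":[{"eq":73,"jpb":27,"py":23,"tvx":11},81,{"d":97,"l":36,"v":30},{"dmu":48,"m":8,"w":88},[2,37]],"czp":[{"dux":61,"vq":21},{"cpj":56,"iog":68,"jdw":1,"ps":87},{"ik":88,"la":81,"m":11,"z":66},{"cad":48,"qeo":11,"rhd":77},{"cg":89,"f":70,"nb":31,"spt":82}],"s":24}
After op 7 (replace /c/2/d 79): {"c":[{"eq":73,"jpb":27,"py":23,"tvx":11},81,{"d":79,"l":36,"v":30},{"dmu":48,"m":8,"w":88},[2,37]],"czp":[{"dux":61,"vq":21},{"cpj":56,"iog":68,"jdw":1,"ps":87},{"ik":88,"la":81,"m":11,"z":66},{"cad":48,"qeo":11,"rhd":77},{"cg":89,"f":70,"nb":31,"spt":82}],"s":24}
After op 8 (add /czp/0/ucn 10): {"c":[{"eq":73,"jpb":27,"py":23,"tvx":11},81,{"d":79,"l":36,"v":30},{"dmu":48,"m":8,"w":88},[2,37]],"czp":[{"dux":61,"ucn":10,"vq":21},{"cpj":56,"iog":68,"jdw":1,"ps":87},{"ik":88,"la":81,"m":11,"z":66},{"cad":48,"qeo":11,"rhd":77},{"cg":89,"f":70,"nb":31,"spt":82}],"s":24}
After op 9 (replace /c/0/eq 55): {"c":[{"eq":55,"jpb":27,"py":23,"tvx":11},81,{"d":79,"l":36,"v":30},{"dmu":48,"m":8,"w":88},[2,37]],"czp":[{"dux":61,"ucn":10,"vq":21},{"cpj":56,"iog":68,"jdw":1,"ps":87},{"ik":88,"la":81,"m":11,"z":66},{"cad":48,"qeo":11,"rhd":77},{"cg":89,"f":70,"nb":31,"spt":82}],"s":24}
After op 10 (replace /czp/4/cg 39): {"c":[{"eq":55,"jpb":27,"py":23,"tvx":11},81,{"d":79,"l":36,"v":30},{"dmu":48,"m":8,"w":88},[2,37]],"czp":[{"dux":61,"ucn":10,"vq":21},{"cpj":56,"iog":68,"jdw":1,"ps":87},{"ik":88,"la":81,"m":11,"z":66},{"cad":48,"qeo":11,"rhd":77},{"cg":39,"f":70,"nb":31,"spt":82}],"s":24}
Size at path /czp: 5

Answer: 5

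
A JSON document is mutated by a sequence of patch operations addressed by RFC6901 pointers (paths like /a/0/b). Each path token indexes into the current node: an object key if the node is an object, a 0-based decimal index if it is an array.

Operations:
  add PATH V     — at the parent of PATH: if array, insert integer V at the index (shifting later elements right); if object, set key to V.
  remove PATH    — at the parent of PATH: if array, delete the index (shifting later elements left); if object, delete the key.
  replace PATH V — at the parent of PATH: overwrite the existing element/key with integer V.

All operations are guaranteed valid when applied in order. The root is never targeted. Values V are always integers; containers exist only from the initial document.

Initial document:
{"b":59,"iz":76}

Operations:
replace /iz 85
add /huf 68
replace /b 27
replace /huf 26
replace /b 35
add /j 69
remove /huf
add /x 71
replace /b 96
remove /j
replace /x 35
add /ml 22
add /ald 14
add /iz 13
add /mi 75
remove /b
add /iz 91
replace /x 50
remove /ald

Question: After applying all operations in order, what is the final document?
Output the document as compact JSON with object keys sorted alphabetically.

After op 1 (replace /iz 85): {"b":59,"iz":85}
After op 2 (add /huf 68): {"b":59,"huf":68,"iz":85}
After op 3 (replace /b 27): {"b":27,"huf":68,"iz":85}
After op 4 (replace /huf 26): {"b":27,"huf":26,"iz":85}
After op 5 (replace /b 35): {"b":35,"huf":26,"iz":85}
After op 6 (add /j 69): {"b":35,"huf":26,"iz":85,"j":69}
After op 7 (remove /huf): {"b":35,"iz":85,"j":69}
After op 8 (add /x 71): {"b":35,"iz":85,"j":69,"x":71}
After op 9 (replace /b 96): {"b":96,"iz":85,"j":69,"x":71}
After op 10 (remove /j): {"b":96,"iz":85,"x":71}
After op 11 (replace /x 35): {"b":96,"iz":85,"x":35}
After op 12 (add /ml 22): {"b":96,"iz":85,"ml":22,"x":35}
After op 13 (add /ald 14): {"ald":14,"b":96,"iz":85,"ml":22,"x":35}
After op 14 (add /iz 13): {"ald":14,"b":96,"iz":13,"ml":22,"x":35}
After op 15 (add /mi 75): {"ald":14,"b":96,"iz":13,"mi":75,"ml":22,"x":35}
After op 16 (remove /b): {"ald":14,"iz":13,"mi":75,"ml":22,"x":35}
After op 17 (add /iz 91): {"ald":14,"iz":91,"mi":75,"ml":22,"x":35}
After op 18 (replace /x 50): {"ald":14,"iz":91,"mi":75,"ml":22,"x":50}
After op 19 (remove /ald): {"iz":91,"mi":75,"ml":22,"x":50}

Answer: {"iz":91,"mi":75,"ml":22,"x":50}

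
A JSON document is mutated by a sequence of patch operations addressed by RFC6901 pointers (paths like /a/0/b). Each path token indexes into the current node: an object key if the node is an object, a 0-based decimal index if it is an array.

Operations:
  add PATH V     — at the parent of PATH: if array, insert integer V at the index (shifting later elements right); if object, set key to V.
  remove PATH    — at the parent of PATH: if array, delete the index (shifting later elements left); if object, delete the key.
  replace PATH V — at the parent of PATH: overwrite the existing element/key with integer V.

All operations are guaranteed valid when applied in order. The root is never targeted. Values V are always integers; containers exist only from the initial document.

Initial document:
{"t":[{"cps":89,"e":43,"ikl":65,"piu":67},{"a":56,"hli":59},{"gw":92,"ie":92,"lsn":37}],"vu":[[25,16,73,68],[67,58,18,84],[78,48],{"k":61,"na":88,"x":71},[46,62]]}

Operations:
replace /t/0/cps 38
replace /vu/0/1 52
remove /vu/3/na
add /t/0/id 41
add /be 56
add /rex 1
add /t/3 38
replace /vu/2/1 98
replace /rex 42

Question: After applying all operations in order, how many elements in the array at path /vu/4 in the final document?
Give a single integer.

Answer: 2

Derivation:
After op 1 (replace /t/0/cps 38): {"t":[{"cps":38,"e":43,"ikl":65,"piu":67},{"a":56,"hli":59},{"gw":92,"ie":92,"lsn":37}],"vu":[[25,16,73,68],[67,58,18,84],[78,48],{"k":61,"na":88,"x":71},[46,62]]}
After op 2 (replace /vu/0/1 52): {"t":[{"cps":38,"e":43,"ikl":65,"piu":67},{"a":56,"hli":59},{"gw":92,"ie":92,"lsn":37}],"vu":[[25,52,73,68],[67,58,18,84],[78,48],{"k":61,"na":88,"x":71},[46,62]]}
After op 3 (remove /vu/3/na): {"t":[{"cps":38,"e":43,"ikl":65,"piu":67},{"a":56,"hli":59},{"gw":92,"ie":92,"lsn":37}],"vu":[[25,52,73,68],[67,58,18,84],[78,48],{"k":61,"x":71},[46,62]]}
After op 4 (add /t/0/id 41): {"t":[{"cps":38,"e":43,"id":41,"ikl":65,"piu":67},{"a":56,"hli":59},{"gw":92,"ie":92,"lsn":37}],"vu":[[25,52,73,68],[67,58,18,84],[78,48],{"k":61,"x":71},[46,62]]}
After op 5 (add /be 56): {"be":56,"t":[{"cps":38,"e":43,"id":41,"ikl":65,"piu":67},{"a":56,"hli":59},{"gw":92,"ie":92,"lsn":37}],"vu":[[25,52,73,68],[67,58,18,84],[78,48],{"k":61,"x":71},[46,62]]}
After op 6 (add /rex 1): {"be":56,"rex":1,"t":[{"cps":38,"e":43,"id":41,"ikl":65,"piu":67},{"a":56,"hli":59},{"gw":92,"ie":92,"lsn":37}],"vu":[[25,52,73,68],[67,58,18,84],[78,48],{"k":61,"x":71},[46,62]]}
After op 7 (add /t/3 38): {"be":56,"rex":1,"t":[{"cps":38,"e":43,"id":41,"ikl":65,"piu":67},{"a":56,"hli":59},{"gw":92,"ie":92,"lsn":37},38],"vu":[[25,52,73,68],[67,58,18,84],[78,48],{"k":61,"x":71},[46,62]]}
After op 8 (replace /vu/2/1 98): {"be":56,"rex":1,"t":[{"cps":38,"e":43,"id":41,"ikl":65,"piu":67},{"a":56,"hli":59},{"gw":92,"ie":92,"lsn":37},38],"vu":[[25,52,73,68],[67,58,18,84],[78,98],{"k":61,"x":71},[46,62]]}
After op 9 (replace /rex 42): {"be":56,"rex":42,"t":[{"cps":38,"e":43,"id":41,"ikl":65,"piu":67},{"a":56,"hli":59},{"gw":92,"ie":92,"lsn":37},38],"vu":[[25,52,73,68],[67,58,18,84],[78,98],{"k":61,"x":71},[46,62]]}
Size at path /vu/4: 2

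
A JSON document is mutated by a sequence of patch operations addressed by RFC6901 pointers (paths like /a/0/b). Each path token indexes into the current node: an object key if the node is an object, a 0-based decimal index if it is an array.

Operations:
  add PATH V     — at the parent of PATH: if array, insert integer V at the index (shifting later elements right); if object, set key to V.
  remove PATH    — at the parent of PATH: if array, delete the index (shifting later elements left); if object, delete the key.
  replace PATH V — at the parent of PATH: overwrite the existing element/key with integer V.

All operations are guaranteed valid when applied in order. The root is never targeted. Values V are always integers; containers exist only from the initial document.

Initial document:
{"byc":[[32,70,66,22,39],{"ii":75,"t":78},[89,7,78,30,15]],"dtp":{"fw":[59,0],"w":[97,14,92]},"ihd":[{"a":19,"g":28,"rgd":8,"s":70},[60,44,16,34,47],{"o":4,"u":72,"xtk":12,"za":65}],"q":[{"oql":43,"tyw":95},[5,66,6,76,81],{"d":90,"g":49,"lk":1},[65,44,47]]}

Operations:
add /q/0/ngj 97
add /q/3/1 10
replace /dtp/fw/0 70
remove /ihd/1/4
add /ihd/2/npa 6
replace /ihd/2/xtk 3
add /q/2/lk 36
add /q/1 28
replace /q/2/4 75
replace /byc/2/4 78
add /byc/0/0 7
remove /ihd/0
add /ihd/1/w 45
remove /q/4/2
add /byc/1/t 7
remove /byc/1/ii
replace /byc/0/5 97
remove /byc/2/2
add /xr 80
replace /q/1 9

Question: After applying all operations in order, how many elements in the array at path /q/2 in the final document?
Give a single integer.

After op 1 (add /q/0/ngj 97): {"byc":[[32,70,66,22,39],{"ii":75,"t":78},[89,7,78,30,15]],"dtp":{"fw":[59,0],"w":[97,14,92]},"ihd":[{"a":19,"g":28,"rgd":8,"s":70},[60,44,16,34,47],{"o":4,"u":72,"xtk":12,"za":65}],"q":[{"ngj":97,"oql":43,"tyw":95},[5,66,6,76,81],{"d":90,"g":49,"lk":1},[65,44,47]]}
After op 2 (add /q/3/1 10): {"byc":[[32,70,66,22,39],{"ii":75,"t":78},[89,7,78,30,15]],"dtp":{"fw":[59,0],"w":[97,14,92]},"ihd":[{"a":19,"g":28,"rgd":8,"s":70},[60,44,16,34,47],{"o":4,"u":72,"xtk":12,"za":65}],"q":[{"ngj":97,"oql":43,"tyw":95},[5,66,6,76,81],{"d":90,"g":49,"lk":1},[65,10,44,47]]}
After op 3 (replace /dtp/fw/0 70): {"byc":[[32,70,66,22,39],{"ii":75,"t":78},[89,7,78,30,15]],"dtp":{"fw":[70,0],"w":[97,14,92]},"ihd":[{"a":19,"g":28,"rgd":8,"s":70},[60,44,16,34,47],{"o":4,"u":72,"xtk":12,"za":65}],"q":[{"ngj":97,"oql":43,"tyw":95},[5,66,6,76,81],{"d":90,"g":49,"lk":1},[65,10,44,47]]}
After op 4 (remove /ihd/1/4): {"byc":[[32,70,66,22,39],{"ii":75,"t":78},[89,7,78,30,15]],"dtp":{"fw":[70,0],"w":[97,14,92]},"ihd":[{"a":19,"g":28,"rgd":8,"s":70},[60,44,16,34],{"o":4,"u":72,"xtk":12,"za":65}],"q":[{"ngj":97,"oql":43,"tyw":95},[5,66,6,76,81],{"d":90,"g":49,"lk":1},[65,10,44,47]]}
After op 5 (add /ihd/2/npa 6): {"byc":[[32,70,66,22,39],{"ii":75,"t":78},[89,7,78,30,15]],"dtp":{"fw":[70,0],"w":[97,14,92]},"ihd":[{"a":19,"g":28,"rgd":8,"s":70},[60,44,16,34],{"npa":6,"o":4,"u":72,"xtk":12,"za":65}],"q":[{"ngj":97,"oql":43,"tyw":95},[5,66,6,76,81],{"d":90,"g":49,"lk":1},[65,10,44,47]]}
After op 6 (replace /ihd/2/xtk 3): {"byc":[[32,70,66,22,39],{"ii":75,"t":78},[89,7,78,30,15]],"dtp":{"fw":[70,0],"w":[97,14,92]},"ihd":[{"a":19,"g":28,"rgd":8,"s":70},[60,44,16,34],{"npa":6,"o":4,"u":72,"xtk":3,"za":65}],"q":[{"ngj":97,"oql":43,"tyw":95},[5,66,6,76,81],{"d":90,"g":49,"lk":1},[65,10,44,47]]}
After op 7 (add /q/2/lk 36): {"byc":[[32,70,66,22,39],{"ii":75,"t":78},[89,7,78,30,15]],"dtp":{"fw":[70,0],"w":[97,14,92]},"ihd":[{"a":19,"g":28,"rgd":8,"s":70},[60,44,16,34],{"npa":6,"o":4,"u":72,"xtk":3,"za":65}],"q":[{"ngj":97,"oql":43,"tyw":95},[5,66,6,76,81],{"d":90,"g":49,"lk":36},[65,10,44,47]]}
After op 8 (add /q/1 28): {"byc":[[32,70,66,22,39],{"ii":75,"t":78},[89,7,78,30,15]],"dtp":{"fw":[70,0],"w":[97,14,92]},"ihd":[{"a":19,"g":28,"rgd":8,"s":70},[60,44,16,34],{"npa":6,"o":4,"u":72,"xtk":3,"za":65}],"q":[{"ngj":97,"oql":43,"tyw":95},28,[5,66,6,76,81],{"d":90,"g":49,"lk":36},[65,10,44,47]]}
After op 9 (replace /q/2/4 75): {"byc":[[32,70,66,22,39],{"ii":75,"t":78},[89,7,78,30,15]],"dtp":{"fw":[70,0],"w":[97,14,92]},"ihd":[{"a":19,"g":28,"rgd":8,"s":70},[60,44,16,34],{"npa":6,"o":4,"u":72,"xtk":3,"za":65}],"q":[{"ngj":97,"oql":43,"tyw":95},28,[5,66,6,76,75],{"d":90,"g":49,"lk":36},[65,10,44,47]]}
After op 10 (replace /byc/2/4 78): {"byc":[[32,70,66,22,39],{"ii":75,"t":78},[89,7,78,30,78]],"dtp":{"fw":[70,0],"w":[97,14,92]},"ihd":[{"a":19,"g":28,"rgd":8,"s":70},[60,44,16,34],{"npa":6,"o":4,"u":72,"xtk":3,"za":65}],"q":[{"ngj":97,"oql":43,"tyw":95},28,[5,66,6,76,75],{"d":90,"g":49,"lk":36},[65,10,44,47]]}
After op 11 (add /byc/0/0 7): {"byc":[[7,32,70,66,22,39],{"ii":75,"t":78},[89,7,78,30,78]],"dtp":{"fw":[70,0],"w":[97,14,92]},"ihd":[{"a":19,"g":28,"rgd":8,"s":70},[60,44,16,34],{"npa":6,"o":4,"u":72,"xtk":3,"za":65}],"q":[{"ngj":97,"oql":43,"tyw":95},28,[5,66,6,76,75],{"d":90,"g":49,"lk":36},[65,10,44,47]]}
After op 12 (remove /ihd/0): {"byc":[[7,32,70,66,22,39],{"ii":75,"t":78},[89,7,78,30,78]],"dtp":{"fw":[70,0],"w":[97,14,92]},"ihd":[[60,44,16,34],{"npa":6,"o":4,"u":72,"xtk":3,"za":65}],"q":[{"ngj":97,"oql":43,"tyw":95},28,[5,66,6,76,75],{"d":90,"g":49,"lk":36},[65,10,44,47]]}
After op 13 (add /ihd/1/w 45): {"byc":[[7,32,70,66,22,39],{"ii":75,"t":78},[89,7,78,30,78]],"dtp":{"fw":[70,0],"w":[97,14,92]},"ihd":[[60,44,16,34],{"npa":6,"o":4,"u":72,"w":45,"xtk":3,"za":65}],"q":[{"ngj":97,"oql":43,"tyw":95},28,[5,66,6,76,75],{"d":90,"g":49,"lk":36},[65,10,44,47]]}
After op 14 (remove /q/4/2): {"byc":[[7,32,70,66,22,39],{"ii":75,"t":78},[89,7,78,30,78]],"dtp":{"fw":[70,0],"w":[97,14,92]},"ihd":[[60,44,16,34],{"npa":6,"o":4,"u":72,"w":45,"xtk":3,"za":65}],"q":[{"ngj":97,"oql":43,"tyw":95},28,[5,66,6,76,75],{"d":90,"g":49,"lk":36},[65,10,47]]}
After op 15 (add /byc/1/t 7): {"byc":[[7,32,70,66,22,39],{"ii":75,"t":7},[89,7,78,30,78]],"dtp":{"fw":[70,0],"w":[97,14,92]},"ihd":[[60,44,16,34],{"npa":6,"o":4,"u":72,"w":45,"xtk":3,"za":65}],"q":[{"ngj":97,"oql":43,"tyw":95},28,[5,66,6,76,75],{"d":90,"g":49,"lk":36},[65,10,47]]}
After op 16 (remove /byc/1/ii): {"byc":[[7,32,70,66,22,39],{"t":7},[89,7,78,30,78]],"dtp":{"fw":[70,0],"w":[97,14,92]},"ihd":[[60,44,16,34],{"npa":6,"o":4,"u":72,"w":45,"xtk":3,"za":65}],"q":[{"ngj":97,"oql":43,"tyw":95},28,[5,66,6,76,75],{"d":90,"g":49,"lk":36},[65,10,47]]}
After op 17 (replace /byc/0/5 97): {"byc":[[7,32,70,66,22,97],{"t":7},[89,7,78,30,78]],"dtp":{"fw":[70,0],"w":[97,14,92]},"ihd":[[60,44,16,34],{"npa":6,"o":4,"u":72,"w":45,"xtk":3,"za":65}],"q":[{"ngj":97,"oql":43,"tyw":95},28,[5,66,6,76,75],{"d":90,"g":49,"lk":36},[65,10,47]]}
After op 18 (remove /byc/2/2): {"byc":[[7,32,70,66,22,97],{"t":7},[89,7,30,78]],"dtp":{"fw":[70,0],"w":[97,14,92]},"ihd":[[60,44,16,34],{"npa":6,"o":4,"u":72,"w":45,"xtk":3,"za":65}],"q":[{"ngj":97,"oql":43,"tyw":95},28,[5,66,6,76,75],{"d":90,"g":49,"lk":36},[65,10,47]]}
After op 19 (add /xr 80): {"byc":[[7,32,70,66,22,97],{"t":7},[89,7,30,78]],"dtp":{"fw":[70,0],"w":[97,14,92]},"ihd":[[60,44,16,34],{"npa":6,"o":4,"u":72,"w":45,"xtk":3,"za":65}],"q":[{"ngj":97,"oql":43,"tyw":95},28,[5,66,6,76,75],{"d":90,"g":49,"lk":36},[65,10,47]],"xr":80}
After op 20 (replace /q/1 9): {"byc":[[7,32,70,66,22,97],{"t":7},[89,7,30,78]],"dtp":{"fw":[70,0],"w":[97,14,92]},"ihd":[[60,44,16,34],{"npa":6,"o":4,"u":72,"w":45,"xtk":3,"za":65}],"q":[{"ngj":97,"oql":43,"tyw":95},9,[5,66,6,76,75],{"d":90,"g":49,"lk":36},[65,10,47]],"xr":80}
Size at path /q/2: 5

Answer: 5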